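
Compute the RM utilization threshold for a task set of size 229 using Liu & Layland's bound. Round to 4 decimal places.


Compute 2^(1/229) = 1.0030314291
Subtract 1: 1.0030314291 - 1 = 0.0030314291
Multiply by n: 229 * 0.0030314291 = 0.6941972639
Round to 4 dp: 0.6942

0.6942


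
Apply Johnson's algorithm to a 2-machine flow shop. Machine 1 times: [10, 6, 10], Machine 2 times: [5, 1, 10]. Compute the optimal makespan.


Apply Johnson's rule:
  Group 1 (a <= b): [(3, 10, 10)]
  Group 2 (a > b): [(1, 10, 5), (2, 6, 1)]
Optimal job order: [3, 1, 2]
Schedule:
  Job 3: M1 done at 10, M2 done at 20
  Job 1: M1 done at 20, M2 done at 25
  Job 2: M1 done at 26, M2 done at 27
Makespan = 27

27


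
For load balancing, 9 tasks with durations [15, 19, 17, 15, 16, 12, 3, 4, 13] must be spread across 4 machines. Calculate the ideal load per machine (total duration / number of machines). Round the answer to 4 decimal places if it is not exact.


Total processing time = 15 + 19 + 17 + 15 + 16 + 12 + 3 + 4 + 13 = 114
Number of machines = 4
Ideal balanced load = 114 / 4 = 28.5

28.5


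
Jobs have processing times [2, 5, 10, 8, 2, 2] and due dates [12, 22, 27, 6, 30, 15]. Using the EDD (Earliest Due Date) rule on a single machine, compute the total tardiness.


Sort by due date (EDD order): [(8, 6), (2, 12), (2, 15), (5, 22), (10, 27), (2, 30)]
Compute completion times and tardiness:
  Job 1: p=8, d=6, C=8, tardiness=max(0,8-6)=2
  Job 2: p=2, d=12, C=10, tardiness=max(0,10-12)=0
  Job 3: p=2, d=15, C=12, tardiness=max(0,12-15)=0
  Job 4: p=5, d=22, C=17, tardiness=max(0,17-22)=0
  Job 5: p=10, d=27, C=27, tardiness=max(0,27-27)=0
  Job 6: p=2, d=30, C=29, tardiness=max(0,29-30)=0
Total tardiness = 2

2


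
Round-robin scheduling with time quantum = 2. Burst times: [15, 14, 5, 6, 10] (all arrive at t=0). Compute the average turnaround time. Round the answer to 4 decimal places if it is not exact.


Time quantum = 2
Execution trace:
  J1 runs 2 units, time = 2
  J2 runs 2 units, time = 4
  J3 runs 2 units, time = 6
  J4 runs 2 units, time = 8
  J5 runs 2 units, time = 10
  J1 runs 2 units, time = 12
  J2 runs 2 units, time = 14
  J3 runs 2 units, time = 16
  J4 runs 2 units, time = 18
  J5 runs 2 units, time = 20
  J1 runs 2 units, time = 22
  J2 runs 2 units, time = 24
  J3 runs 1 units, time = 25
  J4 runs 2 units, time = 27
  J5 runs 2 units, time = 29
  J1 runs 2 units, time = 31
  J2 runs 2 units, time = 33
  J5 runs 2 units, time = 35
  J1 runs 2 units, time = 37
  J2 runs 2 units, time = 39
  J5 runs 2 units, time = 41
  J1 runs 2 units, time = 43
  J2 runs 2 units, time = 45
  J1 runs 2 units, time = 47
  J2 runs 2 units, time = 49
  J1 runs 1 units, time = 50
Finish times: [50, 49, 25, 27, 41]
Average turnaround = 192/5 = 38.4

38.4


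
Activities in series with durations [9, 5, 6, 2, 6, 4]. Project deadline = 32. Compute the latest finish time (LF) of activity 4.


LF(activity 4) = deadline - sum of successor durations
Successors: activities 5 through 6 with durations [6, 4]
Sum of successor durations = 10
LF = 32 - 10 = 22

22


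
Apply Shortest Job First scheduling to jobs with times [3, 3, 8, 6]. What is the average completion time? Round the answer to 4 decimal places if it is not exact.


SJF order (ascending): [3, 3, 6, 8]
Completion times:
  Job 1: burst=3, C=3
  Job 2: burst=3, C=6
  Job 3: burst=6, C=12
  Job 4: burst=8, C=20
Average completion = 41/4 = 10.25

10.25


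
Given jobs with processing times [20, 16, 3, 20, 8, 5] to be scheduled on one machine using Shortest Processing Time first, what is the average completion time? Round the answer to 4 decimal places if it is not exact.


Sort jobs by processing time (SPT order): [3, 5, 8, 16, 20, 20]
Compute completion times sequentially:
  Job 1: processing = 3, completes at 3
  Job 2: processing = 5, completes at 8
  Job 3: processing = 8, completes at 16
  Job 4: processing = 16, completes at 32
  Job 5: processing = 20, completes at 52
  Job 6: processing = 20, completes at 72
Sum of completion times = 183
Average completion time = 183/6 = 30.5

30.5


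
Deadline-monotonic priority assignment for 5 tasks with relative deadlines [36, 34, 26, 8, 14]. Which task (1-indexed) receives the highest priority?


Sort tasks by relative deadline (ascending):
  Task 4: deadline = 8
  Task 5: deadline = 14
  Task 3: deadline = 26
  Task 2: deadline = 34
  Task 1: deadline = 36
Priority order (highest first): [4, 5, 3, 2, 1]
Highest priority task = 4

4


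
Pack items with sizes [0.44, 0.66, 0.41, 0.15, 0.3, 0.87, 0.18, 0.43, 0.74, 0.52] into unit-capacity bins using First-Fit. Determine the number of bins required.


Place items sequentially using First-Fit:
  Item 0.44 -> new Bin 1
  Item 0.66 -> new Bin 2
  Item 0.41 -> Bin 1 (now 0.85)
  Item 0.15 -> Bin 1 (now 1.0)
  Item 0.3 -> Bin 2 (now 0.96)
  Item 0.87 -> new Bin 3
  Item 0.18 -> new Bin 4
  Item 0.43 -> Bin 4 (now 0.61)
  Item 0.74 -> new Bin 5
  Item 0.52 -> new Bin 6
Total bins used = 6

6


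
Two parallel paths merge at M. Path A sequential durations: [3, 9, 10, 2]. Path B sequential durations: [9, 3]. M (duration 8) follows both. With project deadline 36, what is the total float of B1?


Forward pass: ES(B1) = sum of predecessors on chain B = 0
EF = ES + duration = 0 + 9 = 9
Backward pass: LF(M) = deadline = 36; LS(M) = 36 - 8 = 28
LF(B1) = LS(M) - sum(successors on chain B) = 28 - 3 = 25
LS = LF - duration = 25 - 9 = 16
Total float = LS - ES = 16 - 0 = 16

16


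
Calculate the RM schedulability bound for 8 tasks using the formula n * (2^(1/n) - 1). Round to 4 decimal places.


Compute 2^(1/8) = 1.0905077327
Subtract 1: 1.0905077327 - 1 = 0.0905077327
Multiply by n: 8 * 0.0905077327 = 0.7240618616
Round to 4 dp: 0.7241

0.7241


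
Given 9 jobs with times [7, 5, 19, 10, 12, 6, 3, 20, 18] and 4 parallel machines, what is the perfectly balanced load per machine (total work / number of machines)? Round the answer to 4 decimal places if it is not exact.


Total processing time = 7 + 5 + 19 + 10 + 12 + 6 + 3 + 20 + 18 = 100
Number of machines = 4
Ideal balanced load = 100 / 4 = 25.0

25.0


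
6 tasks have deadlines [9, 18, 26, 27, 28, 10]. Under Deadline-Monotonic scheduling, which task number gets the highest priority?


Sort tasks by relative deadline (ascending):
  Task 1: deadline = 9
  Task 6: deadline = 10
  Task 2: deadline = 18
  Task 3: deadline = 26
  Task 4: deadline = 27
  Task 5: deadline = 28
Priority order (highest first): [1, 6, 2, 3, 4, 5]
Highest priority task = 1

1


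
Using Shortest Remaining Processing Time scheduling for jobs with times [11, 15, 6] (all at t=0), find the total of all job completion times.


Since all jobs arrive at t=0, SRPT equals SPT ordering.
SPT order: [6, 11, 15]
Completion times:
  Job 1: p=6, C=6
  Job 2: p=11, C=17
  Job 3: p=15, C=32
Total completion time = 6 + 17 + 32 = 55

55


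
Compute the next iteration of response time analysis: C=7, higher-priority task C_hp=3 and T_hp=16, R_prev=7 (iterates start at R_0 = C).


R_next = C + ceil(R_prev / T_hp) * C_hp
ceil(7 / 16) = ceil(0.4375) = 1
Interference = 1 * 3 = 3
R_next = 7 + 3 = 10

10


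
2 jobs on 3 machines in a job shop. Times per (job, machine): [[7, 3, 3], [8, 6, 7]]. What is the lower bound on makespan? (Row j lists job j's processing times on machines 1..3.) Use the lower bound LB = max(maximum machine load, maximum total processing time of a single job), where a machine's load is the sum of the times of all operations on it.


Machine loads:
  Machine 1: 7 + 8 = 15
  Machine 2: 3 + 6 = 9
  Machine 3: 3 + 7 = 10
Max machine load = 15
Job totals:
  Job 1: 13
  Job 2: 21
Max job total = 21
Lower bound = max(15, 21) = 21

21


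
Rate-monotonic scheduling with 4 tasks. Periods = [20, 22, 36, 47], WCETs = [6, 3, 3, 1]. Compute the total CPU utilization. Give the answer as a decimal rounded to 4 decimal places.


Compute individual utilizations (exact fractions):
  Task 1: C/T = 6/20 = 3/10 (approx. 0.3)
  Task 2: C/T = 3/22 (approx. 0.1364)
  Task 3: C/T = 3/36 = 1/12 (approx. 0.0833)
  Task 4: C/T = 1/47 (approx. 0.0213)
Total utilization U = 3/10 + 3/22 + 1/12 + 1/47 = 16781/31020
Rounded to 4 decimal places: U = 0.5410
RM (Liu & Layland) bound for 4 tasks = 0.756828; compare with U = 16781/31020 (approx. 0.540974)
U <= bound, so schedulable by RM sufficient condition.

0.5410


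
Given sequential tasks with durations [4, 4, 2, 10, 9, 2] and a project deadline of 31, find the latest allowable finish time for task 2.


LF(activity 2) = deadline - sum of successor durations
Successors: activities 3 through 6 with durations [2, 10, 9, 2]
Sum of successor durations = 23
LF = 31 - 23 = 8

8


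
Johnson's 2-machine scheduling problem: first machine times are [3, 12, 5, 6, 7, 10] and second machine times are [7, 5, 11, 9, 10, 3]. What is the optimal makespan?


Apply Johnson's rule:
  Group 1 (a <= b): [(1, 3, 7), (3, 5, 11), (4, 6, 9), (5, 7, 10)]
  Group 2 (a > b): [(2, 12, 5), (6, 10, 3)]
Optimal job order: [1, 3, 4, 5, 2, 6]
Schedule:
  Job 1: M1 done at 3, M2 done at 10
  Job 3: M1 done at 8, M2 done at 21
  Job 4: M1 done at 14, M2 done at 30
  Job 5: M1 done at 21, M2 done at 40
  Job 2: M1 done at 33, M2 done at 45
  Job 6: M1 done at 43, M2 done at 48
Makespan = 48

48


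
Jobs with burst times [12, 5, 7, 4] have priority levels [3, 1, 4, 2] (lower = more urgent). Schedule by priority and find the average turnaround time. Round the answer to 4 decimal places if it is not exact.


Sort by priority (ascending = highest first):
Order: [(1, 5), (2, 4), (3, 12), (4, 7)]
Completion times:
  Priority 1, burst=5, C=5
  Priority 2, burst=4, C=9
  Priority 3, burst=12, C=21
  Priority 4, burst=7, C=28
Average turnaround = 63/4 = 15.75

15.75


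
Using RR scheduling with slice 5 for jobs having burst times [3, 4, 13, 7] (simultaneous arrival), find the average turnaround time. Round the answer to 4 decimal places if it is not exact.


Time quantum = 5
Execution trace:
  J1 runs 3 units, time = 3
  J2 runs 4 units, time = 7
  J3 runs 5 units, time = 12
  J4 runs 5 units, time = 17
  J3 runs 5 units, time = 22
  J4 runs 2 units, time = 24
  J3 runs 3 units, time = 27
Finish times: [3, 7, 27, 24]
Average turnaround = 61/4 = 15.25

15.25


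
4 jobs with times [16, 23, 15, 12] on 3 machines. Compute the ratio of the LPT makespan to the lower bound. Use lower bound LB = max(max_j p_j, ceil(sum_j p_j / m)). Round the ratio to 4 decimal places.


LPT order: [23, 16, 15, 12]
Machine loads after assignment: [23, 16, 27]
LPT makespan = 27
Lower bound = max(max_job, ceil(total/3)) = max(23, 22) = 23
Ratio = 27 / 23 = 1.1739

1.1739


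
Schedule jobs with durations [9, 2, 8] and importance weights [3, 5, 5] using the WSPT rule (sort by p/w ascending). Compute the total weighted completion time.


Compute p/w ratios and sort ascending (WSPT): [(2, 5), (8, 5), (9, 3)]
Compute weighted completion times:
  Job (p=2,w=5): C=2, w*C=5*2=10
  Job (p=8,w=5): C=10, w*C=5*10=50
  Job (p=9,w=3): C=19, w*C=3*19=57
Total weighted completion time = 117

117


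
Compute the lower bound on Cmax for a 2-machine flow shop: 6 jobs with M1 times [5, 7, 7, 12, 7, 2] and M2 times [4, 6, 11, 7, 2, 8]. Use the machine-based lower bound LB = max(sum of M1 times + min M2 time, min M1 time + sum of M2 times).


LB1 = sum(M1 times) + min(M2 times) = 40 + 2 = 42
LB2 = min(M1 times) + sum(M2 times) = 2 + 38 = 40
Lower bound = max(LB1, LB2) = max(42, 40) = 42

42


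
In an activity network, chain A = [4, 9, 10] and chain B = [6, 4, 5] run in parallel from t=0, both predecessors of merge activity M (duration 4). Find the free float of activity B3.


ES(B3) = sum of predecessors on chain B = 10
EF(B3) = ES + duration = 10 + 5 = 15
Successor of B3 is M. ES(M) = max(sum(A), sum(B)) = max(23, 15) = 23
Free float = ES(successor) - EF(current) = 23 - 15 = 8

8


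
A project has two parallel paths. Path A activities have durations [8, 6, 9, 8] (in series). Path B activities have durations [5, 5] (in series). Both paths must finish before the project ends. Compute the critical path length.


Path A total = 8 + 6 + 9 + 8 = 31
Path B total = 5 + 5 = 10
Critical path = longest path = max(31, 10) = 31

31


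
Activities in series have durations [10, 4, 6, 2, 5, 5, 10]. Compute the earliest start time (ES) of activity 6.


Activity 6 starts after activities 1 through 5 complete.
Predecessor durations: [10, 4, 6, 2, 5]
ES = 10 + 4 + 6 + 2 + 5 = 27

27


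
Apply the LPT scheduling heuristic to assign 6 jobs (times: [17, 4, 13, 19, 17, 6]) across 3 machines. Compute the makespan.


Sort jobs in decreasing order (LPT): [19, 17, 17, 13, 6, 4]
Assign each job to the least loaded machine:
  Machine 1: jobs [19, 4], load = 23
  Machine 2: jobs [17, 13], load = 30
  Machine 3: jobs [17, 6], load = 23
Makespan = max load = 30

30


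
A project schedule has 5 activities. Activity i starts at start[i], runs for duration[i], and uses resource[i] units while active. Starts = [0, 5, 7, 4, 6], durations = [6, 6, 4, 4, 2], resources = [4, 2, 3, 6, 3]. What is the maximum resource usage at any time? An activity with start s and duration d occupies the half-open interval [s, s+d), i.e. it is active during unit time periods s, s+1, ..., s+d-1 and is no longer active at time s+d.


Each activity i is active on [start_i, start_i + duration_i).
Compute total resource usage per time slot:
  t=0: active resources = [4], total = 4
  t=1: active resources = [4], total = 4
  t=2: active resources = [4], total = 4
  t=3: active resources = [4], total = 4
  t=4: active resources = [4, 6], total = 10
  t=5: active resources = [4, 2, 6], total = 12
  t=6: active resources = [2, 6, 3], total = 11
  t=7: active resources = [2, 3, 6, 3], total = 14
  t=8: active resources = [2, 3], total = 5
  t=9: active resources = [2, 3], total = 5
  t=10: active resources = [2, 3], total = 5
Peak resource demand = 14

14


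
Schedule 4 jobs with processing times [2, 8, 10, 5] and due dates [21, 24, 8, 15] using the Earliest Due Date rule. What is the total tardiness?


Sort by due date (EDD order): [(10, 8), (5, 15), (2, 21), (8, 24)]
Compute completion times and tardiness:
  Job 1: p=10, d=8, C=10, tardiness=max(0,10-8)=2
  Job 2: p=5, d=15, C=15, tardiness=max(0,15-15)=0
  Job 3: p=2, d=21, C=17, tardiness=max(0,17-21)=0
  Job 4: p=8, d=24, C=25, tardiness=max(0,25-24)=1
Total tardiness = 3

3


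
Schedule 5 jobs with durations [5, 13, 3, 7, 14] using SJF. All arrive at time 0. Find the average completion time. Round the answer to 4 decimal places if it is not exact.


SJF order (ascending): [3, 5, 7, 13, 14]
Completion times:
  Job 1: burst=3, C=3
  Job 2: burst=5, C=8
  Job 3: burst=7, C=15
  Job 4: burst=13, C=28
  Job 5: burst=14, C=42
Average completion = 96/5 = 19.2

19.2


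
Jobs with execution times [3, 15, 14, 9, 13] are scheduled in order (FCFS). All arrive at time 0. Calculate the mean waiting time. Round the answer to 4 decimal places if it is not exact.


FCFS order (as given): [3, 15, 14, 9, 13]
Waiting times:
  Job 1: wait = 0
  Job 2: wait = 3
  Job 3: wait = 18
  Job 4: wait = 32
  Job 5: wait = 41
Sum of waiting times = 94
Average waiting time = 94/5 = 18.8

18.8


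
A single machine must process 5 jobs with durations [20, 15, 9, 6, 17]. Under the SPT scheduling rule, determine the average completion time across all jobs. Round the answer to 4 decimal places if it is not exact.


Sort jobs by processing time (SPT order): [6, 9, 15, 17, 20]
Compute completion times sequentially:
  Job 1: processing = 6, completes at 6
  Job 2: processing = 9, completes at 15
  Job 3: processing = 15, completes at 30
  Job 4: processing = 17, completes at 47
  Job 5: processing = 20, completes at 67
Sum of completion times = 165
Average completion time = 165/5 = 33.0

33.0


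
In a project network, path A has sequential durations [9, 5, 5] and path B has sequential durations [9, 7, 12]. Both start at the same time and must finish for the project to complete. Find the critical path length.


Path A total = 9 + 5 + 5 = 19
Path B total = 9 + 7 + 12 = 28
Critical path = longest path = max(19, 28) = 28

28


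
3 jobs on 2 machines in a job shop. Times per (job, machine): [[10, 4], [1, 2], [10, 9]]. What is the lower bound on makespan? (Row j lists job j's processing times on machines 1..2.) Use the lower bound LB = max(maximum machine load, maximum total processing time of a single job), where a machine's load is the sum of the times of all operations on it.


Machine loads:
  Machine 1: 10 + 1 + 10 = 21
  Machine 2: 4 + 2 + 9 = 15
Max machine load = 21
Job totals:
  Job 1: 14
  Job 2: 3
  Job 3: 19
Max job total = 19
Lower bound = max(21, 19) = 21

21


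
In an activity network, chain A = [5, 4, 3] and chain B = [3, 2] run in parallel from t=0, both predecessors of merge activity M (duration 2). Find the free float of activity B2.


ES(B2) = sum of predecessors on chain B = 3
EF(B2) = ES + duration = 3 + 2 = 5
Successor of B2 is M. ES(M) = max(sum(A), sum(B)) = max(12, 5) = 12
Free float = ES(successor) - EF(current) = 12 - 5 = 7

7


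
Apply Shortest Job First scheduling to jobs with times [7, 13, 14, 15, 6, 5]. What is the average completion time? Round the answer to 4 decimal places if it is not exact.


SJF order (ascending): [5, 6, 7, 13, 14, 15]
Completion times:
  Job 1: burst=5, C=5
  Job 2: burst=6, C=11
  Job 3: burst=7, C=18
  Job 4: burst=13, C=31
  Job 5: burst=14, C=45
  Job 6: burst=15, C=60
Average completion = 170/6 = 28.3333

28.3333


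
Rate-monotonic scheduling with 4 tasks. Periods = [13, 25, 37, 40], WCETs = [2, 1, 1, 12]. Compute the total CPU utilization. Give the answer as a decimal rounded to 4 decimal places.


Compute individual utilizations (exact fractions):
  Task 1: C/T = 2/13 (approx. 0.1538)
  Task 2: C/T = 1/25 (approx. 0.04)
  Task 3: C/T = 1/37 (approx. 0.027)
  Task 4: C/T = 12/40 = 3/10 (approx. 0.3)
Total utilization U = 2/13 + 1/25 + 1/37 + 3/10 = 12527/24050
Rounded to 4 decimal places: U = 0.5209
RM (Liu & Layland) bound for 4 tasks = 0.756828; compare with U = 12527/24050 (approx. 0.520873)
U <= bound, so schedulable by RM sufficient condition.

0.5209


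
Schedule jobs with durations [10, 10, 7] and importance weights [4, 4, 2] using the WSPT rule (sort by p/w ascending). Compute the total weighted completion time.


Compute p/w ratios and sort ascending (WSPT): [(10, 4), (10, 4), (7, 2)]
Compute weighted completion times:
  Job (p=10,w=4): C=10, w*C=4*10=40
  Job (p=10,w=4): C=20, w*C=4*20=80
  Job (p=7,w=2): C=27, w*C=2*27=54
Total weighted completion time = 174

174


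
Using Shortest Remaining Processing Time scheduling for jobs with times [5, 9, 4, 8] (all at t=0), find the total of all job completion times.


Since all jobs arrive at t=0, SRPT equals SPT ordering.
SPT order: [4, 5, 8, 9]
Completion times:
  Job 1: p=4, C=4
  Job 2: p=5, C=9
  Job 3: p=8, C=17
  Job 4: p=9, C=26
Total completion time = 4 + 9 + 17 + 26 = 56

56


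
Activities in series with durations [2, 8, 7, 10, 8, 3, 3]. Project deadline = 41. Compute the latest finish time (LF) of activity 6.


LF(activity 6) = deadline - sum of successor durations
Successors: activities 7 through 7 with durations [3]
Sum of successor durations = 3
LF = 41 - 3 = 38

38


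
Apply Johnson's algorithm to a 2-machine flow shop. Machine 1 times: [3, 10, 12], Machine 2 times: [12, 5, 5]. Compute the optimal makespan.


Apply Johnson's rule:
  Group 1 (a <= b): [(1, 3, 12)]
  Group 2 (a > b): [(2, 10, 5), (3, 12, 5)]
Optimal job order: [1, 2, 3]
Schedule:
  Job 1: M1 done at 3, M2 done at 15
  Job 2: M1 done at 13, M2 done at 20
  Job 3: M1 done at 25, M2 done at 30
Makespan = 30

30


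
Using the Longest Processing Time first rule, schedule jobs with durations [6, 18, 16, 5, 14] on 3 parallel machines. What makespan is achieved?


Sort jobs in decreasing order (LPT): [18, 16, 14, 6, 5]
Assign each job to the least loaded machine:
  Machine 1: jobs [18], load = 18
  Machine 2: jobs [16, 5], load = 21
  Machine 3: jobs [14, 6], load = 20
Makespan = max load = 21

21


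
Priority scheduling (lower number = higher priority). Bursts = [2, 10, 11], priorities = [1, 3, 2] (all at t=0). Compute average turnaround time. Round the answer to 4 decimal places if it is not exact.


Sort by priority (ascending = highest first):
Order: [(1, 2), (2, 11), (3, 10)]
Completion times:
  Priority 1, burst=2, C=2
  Priority 2, burst=11, C=13
  Priority 3, burst=10, C=23
Average turnaround = 38/3 = 12.6667

12.6667


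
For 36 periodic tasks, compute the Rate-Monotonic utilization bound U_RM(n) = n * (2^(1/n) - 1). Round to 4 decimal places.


Compute 2^(1/36) = 1.0194406437
Subtract 1: 1.0194406437 - 1 = 0.0194406437
Multiply by n: 36 * 0.0194406437 = 0.6998631732
Round to 4 dp: 0.6999

0.6999


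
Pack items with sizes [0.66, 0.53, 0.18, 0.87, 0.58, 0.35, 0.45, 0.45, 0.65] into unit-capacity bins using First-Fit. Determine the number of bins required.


Place items sequentially using First-Fit:
  Item 0.66 -> new Bin 1
  Item 0.53 -> new Bin 2
  Item 0.18 -> Bin 1 (now 0.84)
  Item 0.87 -> new Bin 3
  Item 0.58 -> new Bin 4
  Item 0.35 -> Bin 2 (now 0.88)
  Item 0.45 -> new Bin 5
  Item 0.45 -> Bin 5 (now 0.9)
  Item 0.65 -> new Bin 6
Total bins used = 6

6


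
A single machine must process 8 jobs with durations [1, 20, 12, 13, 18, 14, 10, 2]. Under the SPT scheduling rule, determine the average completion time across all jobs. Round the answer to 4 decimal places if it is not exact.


Sort jobs by processing time (SPT order): [1, 2, 10, 12, 13, 14, 18, 20]
Compute completion times sequentially:
  Job 1: processing = 1, completes at 1
  Job 2: processing = 2, completes at 3
  Job 3: processing = 10, completes at 13
  Job 4: processing = 12, completes at 25
  Job 5: processing = 13, completes at 38
  Job 6: processing = 14, completes at 52
  Job 7: processing = 18, completes at 70
  Job 8: processing = 20, completes at 90
Sum of completion times = 292
Average completion time = 292/8 = 36.5

36.5


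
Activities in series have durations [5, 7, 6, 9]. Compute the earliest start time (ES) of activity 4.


Activity 4 starts after activities 1 through 3 complete.
Predecessor durations: [5, 7, 6]
ES = 5 + 7 + 6 = 18

18


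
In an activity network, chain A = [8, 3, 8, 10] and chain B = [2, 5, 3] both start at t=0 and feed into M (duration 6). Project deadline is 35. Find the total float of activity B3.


Forward pass: ES(B3) = sum of predecessors on chain B = 7
EF = ES + duration = 7 + 3 = 10
Backward pass: LF(M) = deadline = 35; LS(M) = 35 - 6 = 29
LF(B3) = LS(M) - sum(successors on chain B) = 29 - 0 = 29
LS = LF - duration = 29 - 3 = 26
Total float = LS - ES = 26 - 7 = 19

19


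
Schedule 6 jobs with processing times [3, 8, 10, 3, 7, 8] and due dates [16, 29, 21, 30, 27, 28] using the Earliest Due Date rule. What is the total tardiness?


Sort by due date (EDD order): [(3, 16), (10, 21), (7, 27), (8, 28), (8, 29), (3, 30)]
Compute completion times and tardiness:
  Job 1: p=3, d=16, C=3, tardiness=max(0,3-16)=0
  Job 2: p=10, d=21, C=13, tardiness=max(0,13-21)=0
  Job 3: p=7, d=27, C=20, tardiness=max(0,20-27)=0
  Job 4: p=8, d=28, C=28, tardiness=max(0,28-28)=0
  Job 5: p=8, d=29, C=36, tardiness=max(0,36-29)=7
  Job 6: p=3, d=30, C=39, tardiness=max(0,39-30)=9
Total tardiness = 16

16


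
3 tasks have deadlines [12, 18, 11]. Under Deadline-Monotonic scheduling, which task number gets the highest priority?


Sort tasks by relative deadline (ascending):
  Task 3: deadline = 11
  Task 1: deadline = 12
  Task 2: deadline = 18
Priority order (highest first): [3, 1, 2]
Highest priority task = 3

3


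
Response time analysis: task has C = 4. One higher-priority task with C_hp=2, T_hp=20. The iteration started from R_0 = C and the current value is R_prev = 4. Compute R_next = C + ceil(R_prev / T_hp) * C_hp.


R_next = C + ceil(R_prev / T_hp) * C_hp
ceil(4 / 20) = ceil(0.2) = 1
Interference = 1 * 2 = 2
R_next = 4 + 2 = 6

6


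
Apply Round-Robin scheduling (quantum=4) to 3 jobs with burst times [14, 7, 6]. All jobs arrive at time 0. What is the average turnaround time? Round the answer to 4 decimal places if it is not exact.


Time quantum = 4
Execution trace:
  J1 runs 4 units, time = 4
  J2 runs 4 units, time = 8
  J3 runs 4 units, time = 12
  J1 runs 4 units, time = 16
  J2 runs 3 units, time = 19
  J3 runs 2 units, time = 21
  J1 runs 4 units, time = 25
  J1 runs 2 units, time = 27
Finish times: [27, 19, 21]
Average turnaround = 67/3 = 22.3333

22.3333


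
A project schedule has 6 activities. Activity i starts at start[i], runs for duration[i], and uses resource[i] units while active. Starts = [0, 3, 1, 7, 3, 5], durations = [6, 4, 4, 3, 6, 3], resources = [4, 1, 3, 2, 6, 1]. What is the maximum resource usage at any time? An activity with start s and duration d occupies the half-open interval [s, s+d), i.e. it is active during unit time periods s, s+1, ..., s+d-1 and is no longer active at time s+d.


Each activity i is active on [start_i, start_i + duration_i).
Compute total resource usage per time slot:
  t=0: active resources = [4], total = 4
  t=1: active resources = [4, 3], total = 7
  t=2: active resources = [4, 3], total = 7
  t=3: active resources = [4, 1, 3, 6], total = 14
  t=4: active resources = [4, 1, 3, 6], total = 14
  t=5: active resources = [4, 1, 6, 1], total = 12
  t=6: active resources = [1, 6, 1], total = 8
  t=7: active resources = [2, 6, 1], total = 9
  t=8: active resources = [2, 6], total = 8
  t=9: active resources = [2], total = 2
Peak resource demand = 14

14


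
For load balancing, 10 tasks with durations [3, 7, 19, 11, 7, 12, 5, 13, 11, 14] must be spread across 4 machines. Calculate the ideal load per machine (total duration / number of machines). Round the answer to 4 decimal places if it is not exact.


Total processing time = 3 + 7 + 19 + 11 + 7 + 12 + 5 + 13 + 11 + 14 = 102
Number of machines = 4
Ideal balanced load = 102 / 4 = 25.5

25.5


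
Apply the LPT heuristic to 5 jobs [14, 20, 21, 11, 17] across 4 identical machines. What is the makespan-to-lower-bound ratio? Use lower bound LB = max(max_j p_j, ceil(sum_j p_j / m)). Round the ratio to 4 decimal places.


LPT order: [21, 20, 17, 14, 11]
Machine loads after assignment: [21, 20, 17, 25]
LPT makespan = 25
Lower bound = max(max_job, ceil(total/4)) = max(21, 21) = 21
Ratio = 25 / 21 = 1.1905

1.1905


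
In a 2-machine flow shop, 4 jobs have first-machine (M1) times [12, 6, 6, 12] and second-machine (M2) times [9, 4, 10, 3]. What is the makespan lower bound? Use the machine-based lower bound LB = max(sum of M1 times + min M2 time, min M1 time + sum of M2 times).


LB1 = sum(M1 times) + min(M2 times) = 36 + 3 = 39
LB2 = min(M1 times) + sum(M2 times) = 6 + 26 = 32
Lower bound = max(LB1, LB2) = max(39, 32) = 39

39


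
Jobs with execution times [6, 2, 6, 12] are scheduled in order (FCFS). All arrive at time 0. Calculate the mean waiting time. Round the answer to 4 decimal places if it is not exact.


FCFS order (as given): [6, 2, 6, 12]
Waiting times:
  Job 1: wait = 0
  Job 2: wait = 6
  Job 3: wait = 8
  Job 4: wait = 14
Sum of waiting times = 28
Average waiting time = 28/4 = 7.0

7.0


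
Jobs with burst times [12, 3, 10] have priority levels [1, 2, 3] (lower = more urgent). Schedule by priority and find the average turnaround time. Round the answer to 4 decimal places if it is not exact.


Sort by priority (ascending = highest first):
Order: [(1, 12), (2, 3), (3, 10)]
Completion times:
  Priority 1, burst=12, C=12
  Priority 2, burst=3, C=15
  Priority 3, burst=10, C=25
Average turnaround = 52/3 = 17.3333

17.3333


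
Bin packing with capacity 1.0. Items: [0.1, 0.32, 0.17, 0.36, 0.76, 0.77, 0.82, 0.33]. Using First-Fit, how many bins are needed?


Place items sequentially using First-Fit:
  Item 0.1 -> new Bin 1
  Item 0.32 -> Bin 1 (now 0.42)
  Item 0.17 -> Bin 1 (now 0.59)
  Item 0.36 -> Bin 1 (now 0.95)
  Item 0.76 -> new Bin 2
  Item 0.77 -> new Bin 3
  Item 0.82 -> new Bin 4
  Item 0.33 -> new Bin 5
Total bins used = 5

5


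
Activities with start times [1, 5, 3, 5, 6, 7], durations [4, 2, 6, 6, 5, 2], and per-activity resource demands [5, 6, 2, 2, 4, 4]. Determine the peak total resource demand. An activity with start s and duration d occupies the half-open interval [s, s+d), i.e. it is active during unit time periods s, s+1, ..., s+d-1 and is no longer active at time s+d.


Each activity i is active on [start_i, start_i + duration_i).
Compute total resource usage per time slot:
  t=0: active resources = [], total = 0
  t=1: active resources = [5], total = 5
  t=2: active resources = [5], total = 5
  t=3: active resources = [5, 2], total = 7
  t=4: active resources = [5, 2], total = 7
  t=5: active resources = [6, 2, 2], total = 10
  t=6: active resources = [6, 2, 2, 4], total = 14
  t=7: active resources = [2, 2, 4, 4], total = 12
  t=8: active resources = [2, 2, 4, 4], total = 12
  t=9: active resources = [2, 4], total = 6
  t=10: active resources = [2, 4], total = 6
Peak resource demand = 14

14


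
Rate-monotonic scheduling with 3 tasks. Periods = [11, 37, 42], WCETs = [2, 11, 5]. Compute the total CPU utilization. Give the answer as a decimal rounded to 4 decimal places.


Compute individual utilizations (exact fractions):
  Task 1: C/T = 2/11 (approx. 0.1818)
  Task 2: C/T = 11/37 (approx. 0.2973)
  Task 3: C/T = 5/42 (approx. 0.119)
Total utilization U = 2/11 + 11/37 + 5/42 = 10225/17094
Rounded to 4 decimal places: U = 0.5982
RM (Liu & Layland) bound for 3 tasks = 0.779763; compare with U = 10225/17094 (approx. 0.598163)
U <= bound, so schedulable by RM sufficient condition.

0.5982


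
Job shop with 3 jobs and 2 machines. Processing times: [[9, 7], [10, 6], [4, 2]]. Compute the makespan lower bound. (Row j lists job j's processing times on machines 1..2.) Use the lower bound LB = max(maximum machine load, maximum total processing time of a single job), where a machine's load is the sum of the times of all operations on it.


Machine loads:
  Machine 1: 9 + 10 + 4 = 23
  Machine 2: 7 + 6 + 2 = 15
Max machine load = 23
Job totals:
  Job 1: 16
  Job 2: 16
  Job 3: 6
Max job total = 16
Lower bound = max(23, 16) = 23

23


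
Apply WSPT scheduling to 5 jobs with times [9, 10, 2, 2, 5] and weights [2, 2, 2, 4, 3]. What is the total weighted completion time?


Compute p/w ratios and sort ascending (WSPT): [(2, 4), (2, 2), (5, 3), (9, 2), (10, 2)]
Compute weighted completion times:
  Job (p=2,w=4): C=2, w*C=4*2=8
  Job (p=2,w=2): C=4, w*C=2*4=8
  Job (p=5,w=3): C=9, w*C=3*9=27
  Job (p=9,w=2): C=18, w*C=2*18=36
  Job (p=10,w=2): C=28, w*C=2*28=56
Total weighted completion time = 135

135


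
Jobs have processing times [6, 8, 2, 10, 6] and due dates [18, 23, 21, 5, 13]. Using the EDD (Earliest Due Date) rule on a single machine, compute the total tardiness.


Sort by due date (EDD order): [(10, 5), (6, 13), (6, 18), (2, 21), (8, 23)]
Compute completion times and tardiness:
  Job 1: p=10, d=5, C=10, tardiness=max(0,10-5)=5
  Job 2: p=6, d=13, C=16, tardiness=max(0,16-13)=3
  Job 3: p=6, d=18, C=22, tardiness=max(0,22-18)=4
  Job 4: p=2, d=21, C=24, tardiness=max(0,24-21)=3
  Job 5: p=8, d=23, C=32, tardiness=max(0,32-23)=9
Total tardiness = 24

24


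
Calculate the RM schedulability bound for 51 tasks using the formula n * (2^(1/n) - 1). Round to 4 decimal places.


Compute 2^(1/51) = 1.0136839003
Subtract 1: 1.0136839003 - 1 = 0.0136839003
Multiply by n: 51 * 0.0136839003 = 0.6978789153
Round to 4 dp: 0.6979

0.6979


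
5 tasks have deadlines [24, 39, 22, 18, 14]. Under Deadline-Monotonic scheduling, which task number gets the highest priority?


Sort tasks by relative deadline (ascending):
  Task 5: deadline = 14
  Task 4: deadline = 18
  Task 3: deadline = 22
  Task 1: deadline = 24
  Task 2: deadline = 39
Priority order (highest first): [5, 4, 3, 1, 2]
Highest priority task = 5

5


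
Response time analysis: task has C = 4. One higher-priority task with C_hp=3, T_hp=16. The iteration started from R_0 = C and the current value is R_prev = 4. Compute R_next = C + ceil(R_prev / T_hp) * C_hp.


R_next = C + ceil(R_prev / T_hp) * C_hp
ceil(4 / 16) = ceil(0.25) = 1
Interference = 1 * 3 = 3
R_next = 4 + 3 = 7

7


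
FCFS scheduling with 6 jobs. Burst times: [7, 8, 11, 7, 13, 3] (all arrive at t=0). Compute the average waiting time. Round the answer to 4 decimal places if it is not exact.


FCFS order (as given): [7, 8, 11, 7, 13, 3]
Waiting times:
  Job 1: wait = 0
  Job 2: wait = 7
  Job 3: wait = 15
  Job 4: wait = 26
  Job 5: wait = 33
  Job 6: wait = 46
Sum of waiting times = 127
Average waiting time = 127/6 = 21.1667

21.1667


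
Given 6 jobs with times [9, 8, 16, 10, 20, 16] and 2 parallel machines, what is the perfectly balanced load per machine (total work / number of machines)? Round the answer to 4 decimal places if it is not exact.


Total processing time = 9 + 8 + 16 + 10 + 20 + 16 = 79
Number of machines = 2
Ideal balanced load = 79 / 2 = 39.5

39.5


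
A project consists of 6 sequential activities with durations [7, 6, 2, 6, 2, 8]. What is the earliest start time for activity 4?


Activity 4 starts after activities 1 through 3 complete.
Predecessor durations: [7, 6, 2]
ES = 7 + 6 + 2 = 15

15


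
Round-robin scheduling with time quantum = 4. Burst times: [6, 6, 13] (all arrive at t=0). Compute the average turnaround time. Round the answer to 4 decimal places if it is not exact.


Time quantum = 4
Execution trace:
  J1 runs 4 units, time = 4
  J2 runs 4 units, time = 8
  J3 runs 4 units, time = 12
  J1 runs 2 units, time = 14
  J2 runs 2 units, time = 16
  J3 runs 4 units, time = 20
  J3 runs 4 units, time = 24
  J3 runs 1 units, time = 25
Finish times: [14, 16, 25]
Average turnaround = 55/3 = 18.3333

18.3333


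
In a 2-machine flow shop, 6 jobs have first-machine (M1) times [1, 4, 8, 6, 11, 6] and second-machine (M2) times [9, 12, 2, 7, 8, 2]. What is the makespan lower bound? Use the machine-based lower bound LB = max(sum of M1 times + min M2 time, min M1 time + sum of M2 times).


LB1 = sum(M1 times) + min(M2 times) = 36 + 2 = 38
LB2 = min(M1 times) + sum(M2 times) = 1 + 40 = 41
Lower bound = max(LB1, LB2) = max(38, 41) = 41

41


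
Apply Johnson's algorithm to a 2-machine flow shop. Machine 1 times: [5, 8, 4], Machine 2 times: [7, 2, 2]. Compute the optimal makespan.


Apply Johnson's rule:
  Group 1 (a <= b): [(1, 5, 7)]
  Group 2 (a > b): [(2, 8, 2), (3, 4, 2)]
Optimal job order: [1, 2, 3]
Schedule:
  Job 1: M1 done at 5, M2 done at 12
  Job 2: M1 done at 13, M2 done at 15
  Job 3: M1 done at 17, M2 done at 19
Makespan = 19

19


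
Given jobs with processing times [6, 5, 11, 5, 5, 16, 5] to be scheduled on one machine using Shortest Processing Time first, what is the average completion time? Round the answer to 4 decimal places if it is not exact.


Sort jobs by processing time (SPT order): [5, 5, 5, 5, 6, 11, 16]
Compute completion times sequentially:
  Job 1: processing = 5, completes at 5
  Job 2: processing = 5, completes at 10
  Job 3: processing = 5, completes at 15
  Job 4: processing = 5, completes at 20
  Job 5: processing = 6, completes at 26
  Job 6: processing = 11, completes at 37
  Job 7: processing = 16, completes at 53
Sum of completion times = 166
Average completion time = 166/7 = 23.7143

23.7143


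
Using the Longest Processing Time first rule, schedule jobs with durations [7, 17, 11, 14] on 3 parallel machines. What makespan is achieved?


Sort jobs in decreasing order (LPT): [17, 14, 11, 7]
Assign each job to the least loaded machine:
  Machine 1: jobs [17], load = 17
  Machine 2: jobs [14], load = 14
  Machine 3: jobs [11, 7], load = 18
Makespan = max load = 18

18


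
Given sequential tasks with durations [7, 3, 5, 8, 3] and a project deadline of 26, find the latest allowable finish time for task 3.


LF(activity 3) = deadline - sum of successor durations
Successors: activities 4 through 5 with durations [8, 3]
Sum of successor durations = 11
LF = 26 - 11 = 15

15


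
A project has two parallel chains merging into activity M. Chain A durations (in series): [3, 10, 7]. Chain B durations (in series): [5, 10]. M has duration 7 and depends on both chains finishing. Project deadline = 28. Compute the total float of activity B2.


Forward pass: ES(B2) = sum of predecessors on chain B = 5
EF = ES + duration = 5 + 10 = 15
Backward pass: LF(M) = deadline = 28; LS(M) = 28 - 7 = 21
LF(B2) = LS(M) - sum(successors on chain B) = 21 - 0 = 21
LS = LF - duration = 21 - 10 = 11
Total float = LS - ES = 11 - 5 = 6

6


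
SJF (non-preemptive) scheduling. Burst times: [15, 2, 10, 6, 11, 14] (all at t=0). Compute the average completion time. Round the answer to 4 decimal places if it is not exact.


SJF order (ascending): [2, 6, 10, 11, 14, 15]
Completion times:
  Job 1: burst=2, C=2
  Job 2: burst=6, C=8
  Job 3: burst=10, C=18
  Job 4: burst=11, C=29
  Job 5: burst=14, C=43
  Job 6: burst=15, C=58
Average completion = 158/6 = 26.3333

26.3333


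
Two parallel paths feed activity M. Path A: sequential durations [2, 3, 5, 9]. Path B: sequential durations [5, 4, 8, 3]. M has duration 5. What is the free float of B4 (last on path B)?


ES(B4) = sum of predecessors on chain B = 17
EF(B4) = ES + duration = 17 + 3 = 20
Successor of B4 is M. ES(M) = max(sum(A), sum(B)) = max(19, 20) = 20
Free float = ES(successor) - EF(current) = 20 - 20 = 0

0


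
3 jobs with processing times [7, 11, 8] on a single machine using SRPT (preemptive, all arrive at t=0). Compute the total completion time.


Since all jobs arrive at t=0, SRPT equals SPT ordering.
SPT order: [7, 8, 11]
Completion times:
  Job 1: p=7, C=7
  Job 2: p=8, C=15
  Job 3: p=11, C=26
Total completion time = 7 + 15 + 26 = 48

48


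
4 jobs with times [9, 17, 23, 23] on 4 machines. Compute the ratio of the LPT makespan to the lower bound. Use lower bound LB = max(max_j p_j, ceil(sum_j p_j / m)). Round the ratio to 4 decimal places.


LPT order: [23, 23, 17, 9]
Machine loads after assignment: [23, 23, 17, 9]
LPT makespan = 23
Lower bound = max(max_job, ceil(total/4)) = max(23, 18) = 23
Ratio = 23 / 23 = 1.0

1.0


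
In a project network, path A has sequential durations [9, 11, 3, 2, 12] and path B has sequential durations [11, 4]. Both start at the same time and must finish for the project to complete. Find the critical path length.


Path A total = 9 + 11 + 3 + 2 + 12 = 37
Path B total = 11 + 4 = 15
Critical path = longest path = max(37, 15) = 37

37


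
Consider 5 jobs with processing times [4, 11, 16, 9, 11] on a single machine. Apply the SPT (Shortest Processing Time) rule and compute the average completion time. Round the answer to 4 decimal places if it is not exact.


Sort jobs by processing time (SPT order): [4, 9, 11, 11, 16]
Compute completion times sequentially:
  Job 1: processing = 4, completes at 4
  Job 2: processing = 9, completes at 13
  Job 3: processing = 11, completes at 24
  Job 4: processing = 11, completes at 35
  Job 5: processing = 16, completes at 51
Sum of completion times = 127
Average completion time = 127/5 = 25.4

25.4


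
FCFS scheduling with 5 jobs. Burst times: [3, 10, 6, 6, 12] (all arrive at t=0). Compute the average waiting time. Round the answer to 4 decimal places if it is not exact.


FCFS order (as given): [3, 10, 6, 6, 12]
Waiting times:
  Job 1: wait = 0
  Job 2: wait = 3
  Job 3: wait = 13
  Job 4: wait = 19
  Job 5: wait = 25
Sum of waiting times = 60
Average waiting time = 60/5 = 12.0

12.0


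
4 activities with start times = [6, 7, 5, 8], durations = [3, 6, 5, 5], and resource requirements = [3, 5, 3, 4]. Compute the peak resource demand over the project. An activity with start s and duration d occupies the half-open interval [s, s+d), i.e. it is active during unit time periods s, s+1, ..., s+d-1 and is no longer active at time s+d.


Each activity i is active on [start_i, start_i + duration_i).
Compute total resource usage per time slot:
  t=0: active resources = [], total = 0
  t=1: active resources = [], total = 0
  t=2: active resources = [], total = 0
  t=3: active resources = [], total = 0
  t=4: active resources = [], total = 0
  t=5: active resources = [3], total = 3
  t=6: active resources = [3, 3], total = 6
  t=7: active resources = [3, 5, 3], total = 11
  t=8: active resources = [3, 5, 3, 4], total = 15
  t=9: active resources = [5, 3, 4], total = 12
  t=10: active resources = [5, 4], total = 9
  t=11: active resources = [5, 4], total = 9
  t=12: active resources = [5, 4], total = 9
Peak resource demand = 15

15
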